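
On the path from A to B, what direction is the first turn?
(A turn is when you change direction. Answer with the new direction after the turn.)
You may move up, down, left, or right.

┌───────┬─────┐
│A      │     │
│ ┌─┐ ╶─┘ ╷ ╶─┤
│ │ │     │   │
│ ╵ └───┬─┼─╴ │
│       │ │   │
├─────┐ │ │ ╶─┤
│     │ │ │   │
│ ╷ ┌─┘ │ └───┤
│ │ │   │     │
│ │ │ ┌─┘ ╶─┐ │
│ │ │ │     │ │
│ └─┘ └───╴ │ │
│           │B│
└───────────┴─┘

Directions: down, down, right, right, right, down, down, left, down, down, right, right, right, up, left, up, right, right, down, down
First turn direction: right

Solution:

┌───────┬─────┐
│A      │     │
│ ┌─┐ ╶─┘ ╷ ╶─┤
│↓│ │     │   │
│ ╵ └───┬─┼─╴ │
│↳ → → ↓│ │   │
├─────┐ │ │ ╶─┤
│     │↓│ │   │
│ ╷ ┌─┘ │ └───┤
│ │ │↓ ↲│↱ → ↓│
│ │ │ ┌─┘ ╶─┐ │
│ │ │↓│  ↑ ↰│↓│
│ └─┘ └───╴ │ │
│    ↳ → → ↑│B│
└───────────┴─┘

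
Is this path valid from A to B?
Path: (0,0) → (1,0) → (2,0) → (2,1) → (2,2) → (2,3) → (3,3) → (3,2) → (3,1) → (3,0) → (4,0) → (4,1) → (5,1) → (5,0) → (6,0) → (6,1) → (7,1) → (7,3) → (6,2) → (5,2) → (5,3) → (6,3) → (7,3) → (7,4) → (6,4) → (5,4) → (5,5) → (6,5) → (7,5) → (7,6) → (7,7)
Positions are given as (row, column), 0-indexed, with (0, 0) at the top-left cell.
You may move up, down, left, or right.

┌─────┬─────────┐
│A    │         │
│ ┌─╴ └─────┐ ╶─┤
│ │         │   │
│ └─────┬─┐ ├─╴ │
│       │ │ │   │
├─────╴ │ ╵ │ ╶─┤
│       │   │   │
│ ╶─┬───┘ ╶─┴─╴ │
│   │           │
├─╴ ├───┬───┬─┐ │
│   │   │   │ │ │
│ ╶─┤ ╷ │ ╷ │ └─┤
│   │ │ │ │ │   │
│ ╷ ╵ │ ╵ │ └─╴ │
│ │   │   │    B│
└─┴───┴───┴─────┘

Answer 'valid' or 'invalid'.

Checking path validity:
Result: Invalid move at step 17: cannot move from (7, 1) to (7, 3).

invalid

Correct solution:

┌─────┬─────────┐
│A    │         │
│ ┌─╴ └─────┐ ╶─┤
│↓│         │   │
│ └─────┬─┐ ├─╴ │
│↳ → → ↓│ │ │   │
├─────╴ │ ╵ │ ╶─┤
│↓ ← ← ↲│   │   │
│ ╶─┬───┘ ╶─┴─╴ │
│↳ ↓│           │
├─╴ ├───┬───┬─┐ │
│↓ ↲│↱ ↓│↱ ↓│ │ │
│ ╶─┤ ╷ │ ╷ │ └─┤
│↳ ↓│↑│↓│↑│↓│   │
│ ╷ ╵ │ ╵ │ └─╴ │
│ │↳ ↑│↳ ↑│↳ → B│
└─┴───┴───┴─────┘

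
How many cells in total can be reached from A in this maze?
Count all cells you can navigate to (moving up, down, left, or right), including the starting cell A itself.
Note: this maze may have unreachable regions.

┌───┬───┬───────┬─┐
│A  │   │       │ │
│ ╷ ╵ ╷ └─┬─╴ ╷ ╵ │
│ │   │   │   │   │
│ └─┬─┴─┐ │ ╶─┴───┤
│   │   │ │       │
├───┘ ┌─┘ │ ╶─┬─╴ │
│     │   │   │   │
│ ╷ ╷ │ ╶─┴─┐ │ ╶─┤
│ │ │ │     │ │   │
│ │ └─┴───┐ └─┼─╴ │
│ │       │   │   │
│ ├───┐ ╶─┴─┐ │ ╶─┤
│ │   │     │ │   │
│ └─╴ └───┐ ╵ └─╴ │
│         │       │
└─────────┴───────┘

Using BFS/flood-fill to find all reachable cells from A:
Maze size: 8 × 9 = 72 total cells
All cells are reachable — the maze is fully connected.
Reachable cells: 72

Reachable region (· marks reachable cells):

┌───┬───┬───────┬─┐
│A ·│· ·│· · · ·│·│
│ ╷ ╵ ╷ └─┬─╴ ╷ ╵ │
│·│· ·│· ·│· ·│· ·│
│ └─┬─┴─┐ │ ╶─┴───┤
│· ·│· ·│·│· · · ·│
├───┘ ┌─┘ │ ╶─┬─╴ │
│· · ·│· ·│· ·│· ·│
│ ╷ ╷ │ ╶─┴─┐ │ ╶─┤
│·│·│·│· · ·│·│· ·│
│ │ └─┴───┐ └─┼─╴ │
│·│· · · ·│· ·│· ·│
│ ├───┐ ╶─┴─┐ │ ╶─┤
│·│· ·│· · ·│·│· ·│
│ └─╴ └───┐ ╵ └─╴ │
│· · · · ·│· · · ·│
└─────────┴───────┘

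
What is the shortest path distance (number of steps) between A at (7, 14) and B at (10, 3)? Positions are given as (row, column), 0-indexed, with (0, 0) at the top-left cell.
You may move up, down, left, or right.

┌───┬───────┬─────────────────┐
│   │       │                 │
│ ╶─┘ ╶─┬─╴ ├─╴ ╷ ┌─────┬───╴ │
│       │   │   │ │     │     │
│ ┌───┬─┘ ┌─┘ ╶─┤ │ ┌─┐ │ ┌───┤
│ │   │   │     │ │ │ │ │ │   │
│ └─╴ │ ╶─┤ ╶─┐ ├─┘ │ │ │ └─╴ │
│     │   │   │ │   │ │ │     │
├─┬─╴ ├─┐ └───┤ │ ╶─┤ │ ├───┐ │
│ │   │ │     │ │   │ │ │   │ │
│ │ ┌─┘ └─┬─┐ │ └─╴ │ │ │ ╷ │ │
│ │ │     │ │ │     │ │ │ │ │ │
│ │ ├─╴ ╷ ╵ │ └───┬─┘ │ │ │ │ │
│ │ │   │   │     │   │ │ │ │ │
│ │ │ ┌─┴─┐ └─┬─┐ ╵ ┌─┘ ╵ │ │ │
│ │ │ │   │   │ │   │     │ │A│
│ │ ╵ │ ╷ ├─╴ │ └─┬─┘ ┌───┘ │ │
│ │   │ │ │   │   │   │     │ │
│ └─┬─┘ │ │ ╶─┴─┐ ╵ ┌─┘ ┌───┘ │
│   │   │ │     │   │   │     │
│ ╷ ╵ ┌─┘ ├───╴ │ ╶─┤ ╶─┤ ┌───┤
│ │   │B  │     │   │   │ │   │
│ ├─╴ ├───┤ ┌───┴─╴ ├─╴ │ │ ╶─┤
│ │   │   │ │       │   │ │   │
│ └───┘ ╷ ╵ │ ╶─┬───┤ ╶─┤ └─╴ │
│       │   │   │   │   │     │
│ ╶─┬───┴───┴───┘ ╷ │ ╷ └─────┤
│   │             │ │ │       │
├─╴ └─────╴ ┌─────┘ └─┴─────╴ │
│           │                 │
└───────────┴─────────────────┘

Finding path from (7, 14) to (10, 3):
Path: (7,14) → (6,14) → (5,14) → (4,14) → (3,14) → (3,13) → (3,12) → (2,12) → (1,12) → (1,13) → (1,14) → (0,14) → (0,13) → (0,12) → (0,11) → (0,10) → (0,9) → (0,8) → (0,7) → (1,7) → (1,6) → (2,6) → (2,7) → (3,7) → (4,7) → (5,7) → (5,8) → (5,9) → (4,9) → (4,8) → (3,8) → (3,9) → (2,9) → (1,9) → (1,10) → (1,11) → (2,11) → (3,11) → (4,11) → (5,11) → (6,11) → (7,11) → (7,12) → (6,12) → (5,12) → (4,12) → (4,13) → (5,13) → (6,13) → (7,13) → (8,13) → (8,12) → (8,11) → (9,11) → (9,10) → (10,10) → (10,11) → (11,11) → (11,10) → (12,10) → (12,11) → (13,11) → (13,12) → (13,13) → (13,14) → (14,14) → (14,13) → (14,12) → (14,11) → (14,10) → (14,9) → (13,9) → (12,9) → (12,8) → (13,8) → (13,7) → (13,6) → (13,5) → (14,5) → (14,4) → (14,3) → (14,2) → (14,1) → (13,1) → (13,0) → (12,0) → (11,0) → (10,0) → (9,0) → (9,1) → (10,1) → (10,2) → (9,2) → (9,3) → (8,3) → (7,3) → (7,4) → (8,4) → (9,4) → (10,4) → (10,3)
Distance: 100 steps

Solution:

┌───┬───────┬─────────────────┐
│   │       │  ↓ ← ← ← ← ← ← ↰│
│ ╶─┘ ╶─┬─╴ ├─╴ ╷ ┌─────┬───╴ │
│       │   │↓ ↲│ │↱ → ↓│↱ → ↑│
│ ┌───┬─┘ ┌─┘ ╶─┤ │ ┌─┐ │ ┌───┤
│ │   │   │  ↳ ↓│ │↑│ │↓│↑│   │
│ └─╴ │ ╶─┤ ╶─┐ ├─┘ │ │ │ └─╴ │
│     │   │   │↓│↱ ↑│ │↓│↑ ← ↰│
├─┬─╴ ├─┐ └───┤ │ ╶─┤ │ ├───┐ │
│ │   │ │     │↓│↑ ↰│ │↓│↱ ↓│↑│
│ │ ┌─┘ └─┬─┐ │ └─╴ │ │ │ ╷ │ │
│ │ │     │ │ │↳ → ↑│ │↓│↑│↓│↑│
│ │ ├─╴ ╷ ╵ │ └───┬─┘ │ │ │ │ │
│ │ │   │   │     │   │↓│↑│↓│↑│
│ │ │ ┌─┴─┐ └─┬─┐ ╵ ┌─┘ ╵ │ │ │
│ │ │ │↱ ↓│   │ │   │  ↳ ↑│↓│A│
│ │ ╵ │ ╷ ├─╴ │ └─┬─┘ ┌───┘ │ │
│ │   │↑│↓│   │   │   │↓ ← ↲│ │
│ └─┬─┘ │ │ ╶─┴─┐ ╵ ┌─┘ ┌───┘ │
│↱ ↓│↱ ↑│↓│     │   │↓ ↲│     │
│ ╷ ╵ ┌─┘ ├───╴ │ ╶─┤ ╶─┤ ┌───┤
│↑│↳ ↑│B ↲│     │   │↳ ↓│ │   │
│ ├─╴ ├───┤ ┌───┴─╴ ├─╴ │ │ ╶─┤
│↑│   │   │ │       │↓ ↲│ │   │
│ └───┘ ╷ ╵ │ ╶─┬───┤ ╶─┤ └─╴ │
│↑      │   │   │↓ ↰│↳ ↓│     │
│ ╶─┬───┴───┴───┘ ╷ │ ╷ └─────┤
│↑ ↰│      ↓ ← ← ↲│↑│ │↳ → → ↓│
├─╴ └─────╴ ┌─────┘ └─┴─────╴ │
│  ↑ ← ← ← ↲│      ↑ ← ← ← ← ↲│
└───────────┴─────────────────┘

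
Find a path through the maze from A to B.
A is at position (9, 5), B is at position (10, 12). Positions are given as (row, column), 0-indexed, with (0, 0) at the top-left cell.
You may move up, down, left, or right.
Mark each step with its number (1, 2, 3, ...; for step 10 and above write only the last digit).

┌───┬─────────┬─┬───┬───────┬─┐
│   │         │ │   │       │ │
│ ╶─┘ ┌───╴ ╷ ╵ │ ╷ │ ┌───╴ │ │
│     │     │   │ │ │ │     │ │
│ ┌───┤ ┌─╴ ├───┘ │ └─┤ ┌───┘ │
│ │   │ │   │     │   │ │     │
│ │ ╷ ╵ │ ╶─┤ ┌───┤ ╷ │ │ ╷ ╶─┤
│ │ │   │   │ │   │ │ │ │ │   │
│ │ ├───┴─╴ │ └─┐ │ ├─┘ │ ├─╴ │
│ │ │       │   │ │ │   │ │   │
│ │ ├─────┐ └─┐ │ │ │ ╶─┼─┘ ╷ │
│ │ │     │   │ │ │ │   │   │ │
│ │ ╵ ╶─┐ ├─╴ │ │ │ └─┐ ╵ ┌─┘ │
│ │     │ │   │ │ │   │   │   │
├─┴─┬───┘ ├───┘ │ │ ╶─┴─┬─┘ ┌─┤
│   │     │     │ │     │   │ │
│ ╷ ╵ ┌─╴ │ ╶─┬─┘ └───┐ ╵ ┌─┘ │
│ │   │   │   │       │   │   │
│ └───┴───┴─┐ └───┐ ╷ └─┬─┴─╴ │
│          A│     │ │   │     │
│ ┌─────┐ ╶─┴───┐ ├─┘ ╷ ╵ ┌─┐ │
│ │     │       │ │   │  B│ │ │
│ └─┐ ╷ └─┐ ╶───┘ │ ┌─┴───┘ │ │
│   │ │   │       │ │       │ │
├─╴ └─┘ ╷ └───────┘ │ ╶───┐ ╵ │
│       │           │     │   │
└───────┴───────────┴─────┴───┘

Finding the shortest path from (9, 5) to (10, 12):
Path length: 26 steps
Directions: left → left → left → left → left → down → down → right → down → right → right → up → right → down → right → right → right → right → right → up → up → right → up → right → down → right

Solution:

┌───┬─────────┬─┬───┬───────┬─┐
│   │         │ │   │       │ │
│ ╶─┘ ┌───╴ ╷ ╵ │ ╷ │ ┌───╴ │ │
│     │     │   │ │ │ │     │ │
│ ┌───┤ ┌─╴ ├───┘ │ └─┤ ┌───┘ │
│ │   │ │   │     │   │ │     │
│ │ ╷ ╵ │ ╶─┤ ┌───┤ ╷ │ │ ╷ ╶─┤
│ │ │   │   │ │   │ │ │ │ │   │
│ │ ├───┴─╴ │ └─┐ │ ├─┘ │ ├─╴ │
│ │ │       │   │ │ │   │ │   │
│ │ ├─────┐ └─┐ │ │ │ ╶─┼─┘ ╷ │
│ │ │     │   │ │ │ │   │   │ │
│ │ ╵ ╶─┐ ├─╴ │ │ │ └─┐ ╵ ┌─┘ │
│ │     │ │   │ │ │   │   │   │
├─┴─┬───┘ ├───┘ │ │ ╶─┴─┬─┘ ┌─┤
│   │     │     │ │     │   │ │
│ ╷ ╵ ┌─╴ │ ╶─┬─┘ └───┐ ╵ ┌─┘ │
│ │   │   │   │       │   │   │
│ └───┴───┴─┐ └───┐ ╷ └─┬─┴─╴ │
│5 4 3 2 1 A│     │ │3 4│     │
│ ┌─────┐ ╶─┴───┐ ├─┘ ╷ ╵ ┌─┐ │
│6│     │       │ │1 2│5 B│ │ │
│ └─┐ ╷ └─┐ ╶───┘ │ ┌─┴───┘ │ │
│7 8│ │2 3│       │0│       │ │
├─╴ └─┘ ╷ └───────┘ │ ╶───┐ ╵ │
│  9 0 1│4 5 6 7 8 9│     │   │
└───────┴───────────┴─────┴───┘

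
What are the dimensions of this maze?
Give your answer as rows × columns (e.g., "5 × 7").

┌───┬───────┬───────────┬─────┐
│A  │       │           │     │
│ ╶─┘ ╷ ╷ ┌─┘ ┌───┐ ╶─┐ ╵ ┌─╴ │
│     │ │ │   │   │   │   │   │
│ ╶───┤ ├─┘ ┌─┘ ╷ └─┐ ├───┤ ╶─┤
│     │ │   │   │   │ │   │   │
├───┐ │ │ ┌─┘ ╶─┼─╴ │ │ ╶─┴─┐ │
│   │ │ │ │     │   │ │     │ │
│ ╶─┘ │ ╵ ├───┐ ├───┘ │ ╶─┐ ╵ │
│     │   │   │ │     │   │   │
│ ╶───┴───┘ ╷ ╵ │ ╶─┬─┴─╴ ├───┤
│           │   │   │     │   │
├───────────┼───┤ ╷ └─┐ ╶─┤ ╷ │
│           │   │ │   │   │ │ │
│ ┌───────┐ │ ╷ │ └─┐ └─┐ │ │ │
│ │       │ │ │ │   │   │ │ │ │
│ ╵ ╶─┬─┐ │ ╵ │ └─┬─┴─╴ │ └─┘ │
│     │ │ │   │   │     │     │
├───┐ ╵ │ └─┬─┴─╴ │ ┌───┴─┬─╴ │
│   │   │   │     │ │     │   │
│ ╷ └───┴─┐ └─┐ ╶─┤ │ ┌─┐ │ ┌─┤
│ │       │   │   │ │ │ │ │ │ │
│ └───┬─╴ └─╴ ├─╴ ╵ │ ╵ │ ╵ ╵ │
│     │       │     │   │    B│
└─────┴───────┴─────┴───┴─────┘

Counting the maze dimensions:
Rows (vertical): 12
Columns (horizontal): 15
Dimensions: 12 × 15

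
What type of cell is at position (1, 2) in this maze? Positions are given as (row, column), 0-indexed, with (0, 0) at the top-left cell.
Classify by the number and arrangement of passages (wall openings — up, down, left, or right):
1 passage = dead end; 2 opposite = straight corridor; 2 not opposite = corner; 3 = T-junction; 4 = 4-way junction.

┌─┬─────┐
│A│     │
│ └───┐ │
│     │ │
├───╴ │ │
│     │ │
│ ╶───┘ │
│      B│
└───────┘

Checking cell at (1, 2):
Number of passages: 2
Cell type: corner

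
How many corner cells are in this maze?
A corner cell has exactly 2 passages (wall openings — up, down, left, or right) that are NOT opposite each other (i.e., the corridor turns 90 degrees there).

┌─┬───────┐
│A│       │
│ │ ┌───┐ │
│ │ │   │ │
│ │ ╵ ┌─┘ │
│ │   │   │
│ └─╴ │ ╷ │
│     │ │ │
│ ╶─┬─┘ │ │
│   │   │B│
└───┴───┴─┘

Counting corner cells (2 non-opposite passages):
Total corners: 8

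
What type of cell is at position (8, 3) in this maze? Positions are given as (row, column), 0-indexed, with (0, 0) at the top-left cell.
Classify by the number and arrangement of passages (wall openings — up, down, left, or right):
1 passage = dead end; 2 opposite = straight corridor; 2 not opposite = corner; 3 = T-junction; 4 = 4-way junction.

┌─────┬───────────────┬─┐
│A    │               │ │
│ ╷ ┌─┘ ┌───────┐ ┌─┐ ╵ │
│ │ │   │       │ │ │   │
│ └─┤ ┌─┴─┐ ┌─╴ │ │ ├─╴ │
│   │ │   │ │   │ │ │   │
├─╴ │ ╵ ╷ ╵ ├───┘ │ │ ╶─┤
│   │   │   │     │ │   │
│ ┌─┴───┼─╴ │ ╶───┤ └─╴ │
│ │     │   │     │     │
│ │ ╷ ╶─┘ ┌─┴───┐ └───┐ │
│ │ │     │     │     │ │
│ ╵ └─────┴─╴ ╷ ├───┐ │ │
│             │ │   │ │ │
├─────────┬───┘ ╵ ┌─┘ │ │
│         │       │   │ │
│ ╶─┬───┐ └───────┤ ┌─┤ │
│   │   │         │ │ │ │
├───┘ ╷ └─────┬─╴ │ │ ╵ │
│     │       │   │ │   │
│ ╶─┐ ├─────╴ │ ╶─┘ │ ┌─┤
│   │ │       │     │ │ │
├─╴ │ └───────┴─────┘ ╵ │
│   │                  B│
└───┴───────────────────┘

Checking cell at (8, 3):
Number of passages: 2
Cell type: corner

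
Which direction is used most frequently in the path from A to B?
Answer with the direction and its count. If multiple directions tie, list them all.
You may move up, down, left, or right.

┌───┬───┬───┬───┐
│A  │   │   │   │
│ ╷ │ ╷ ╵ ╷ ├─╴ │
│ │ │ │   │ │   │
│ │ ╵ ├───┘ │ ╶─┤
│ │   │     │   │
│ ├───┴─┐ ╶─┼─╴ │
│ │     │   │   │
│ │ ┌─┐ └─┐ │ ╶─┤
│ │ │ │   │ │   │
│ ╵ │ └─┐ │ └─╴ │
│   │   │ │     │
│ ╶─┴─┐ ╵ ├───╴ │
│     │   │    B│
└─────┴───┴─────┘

Directions: right, down, down, right, up, up, right, down, right, up, right, down, down, left, down, right, down, down, right, right, down
Counts: {'right': 8, 'down': 9, 'up': 3, 'left': 1}
Most common: down (9 times)

Solution:

┌───┬───┬───┬───┐
│A ↓│↱ ↓│↱ ↓│   │
│ ╷ │ ╷ ╵ ╷ ├─╴ │
│ │↓│↑│↳ ↑│↓│   │
│ │ ╵ ├───┘ │ ╶─┤
│ │↳ ↑│  ↓ ↲│   │
│ ├───┴─┐ ╶─┼─╴ │
│ │     │↳ ↓│   │
│ │ ┌─┐ └─┐ │ ╶─┤
│ │ │ │   │↓│   │
│ ╵ │ └─┐ │ └─╴ │
│   │   │ │↳ → ↓│
│ ╶─┴─┐ ╵ ├───╴ │
│     │   │    B│
└─────┴───┴─────┘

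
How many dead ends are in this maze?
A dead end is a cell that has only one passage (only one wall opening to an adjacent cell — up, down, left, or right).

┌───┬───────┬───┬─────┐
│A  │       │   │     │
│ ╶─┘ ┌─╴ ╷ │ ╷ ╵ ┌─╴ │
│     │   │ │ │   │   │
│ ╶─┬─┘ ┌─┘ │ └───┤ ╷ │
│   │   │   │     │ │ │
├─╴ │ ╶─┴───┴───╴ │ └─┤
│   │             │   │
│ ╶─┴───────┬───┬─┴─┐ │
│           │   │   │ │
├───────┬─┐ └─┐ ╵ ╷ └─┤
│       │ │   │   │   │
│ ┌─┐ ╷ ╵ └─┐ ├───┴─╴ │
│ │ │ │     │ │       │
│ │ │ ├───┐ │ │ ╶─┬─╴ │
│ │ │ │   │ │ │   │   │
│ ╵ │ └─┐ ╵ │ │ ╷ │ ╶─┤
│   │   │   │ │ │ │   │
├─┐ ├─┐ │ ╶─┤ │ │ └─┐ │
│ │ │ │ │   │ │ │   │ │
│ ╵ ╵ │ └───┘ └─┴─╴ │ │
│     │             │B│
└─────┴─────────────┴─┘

Checking each cell for number of passages:

Dead ends found at positions:
  (0, 1)
  (2, 4)
  (2, 10)
  (4, 6)
  (4, 10)
  (5, 4)
  (6, 1)
  (7, 3)
  (9, 0)
  (9, 2)
  (9, 5)
  (9, 7)
  (10, 10)
Total dead ends: 13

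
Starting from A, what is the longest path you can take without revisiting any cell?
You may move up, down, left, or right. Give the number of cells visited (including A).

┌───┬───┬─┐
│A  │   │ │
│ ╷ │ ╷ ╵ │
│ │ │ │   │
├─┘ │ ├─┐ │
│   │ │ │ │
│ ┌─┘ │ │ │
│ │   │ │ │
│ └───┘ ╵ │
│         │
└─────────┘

Finding longest simple path using DFS:
Start: (0, 0)
Longest path visits 21 cells
Path: A → right → down → down → left → down → down → right → right → right → right → up → up → up → left → up → left → down → down → down → left

Solution:

┌───┬───┬─┐
│A ↓│↓ ↰│ │
│ ╷ │ ╷ ╵ │
│ │↓│↓│↑ ↰│
├─┘ │ ├─┐ │
│↓ ↲│↓│ │↑│
│ ┌─┘ │ │ │
│↓│B ↲│ │↑│
│ └───┘ ╵ │
│↳ → → → ↑│
└─────────┘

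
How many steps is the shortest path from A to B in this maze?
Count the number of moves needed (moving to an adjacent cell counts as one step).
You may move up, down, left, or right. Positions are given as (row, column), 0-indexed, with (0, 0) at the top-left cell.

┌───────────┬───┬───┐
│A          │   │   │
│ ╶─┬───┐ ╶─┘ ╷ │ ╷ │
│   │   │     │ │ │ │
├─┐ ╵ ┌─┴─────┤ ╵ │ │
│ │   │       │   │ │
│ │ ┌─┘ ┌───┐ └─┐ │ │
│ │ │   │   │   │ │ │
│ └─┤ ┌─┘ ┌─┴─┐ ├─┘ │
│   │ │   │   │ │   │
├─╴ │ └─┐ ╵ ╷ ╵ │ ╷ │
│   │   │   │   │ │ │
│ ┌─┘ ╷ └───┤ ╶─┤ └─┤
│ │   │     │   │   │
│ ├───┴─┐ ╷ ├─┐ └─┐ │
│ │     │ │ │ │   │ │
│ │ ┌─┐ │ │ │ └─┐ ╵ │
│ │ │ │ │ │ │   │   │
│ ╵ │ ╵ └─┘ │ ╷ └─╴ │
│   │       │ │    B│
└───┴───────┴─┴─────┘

Using BFS to find shortest path:
Start: (0, 0), End: (9, 9)
Path found:
(0,0) → (0,1) → (0,2) → (0,3) → (0,4) → (1,4) → (1,5) → (1,6) → (0,6) → (0,7) → (1,7) → (2,7) → (2,8) → (1,8) → (0,8) → (0,9) → (1,9) → (2,9) → (3,9) → (4,9) → (4,8) → (5,8) → (6,8) → (6,9) → (7,9) → (8,9) → (9,9)
Number of steps: 26

Solution:

┌───────────┬───┬───┐
│A → → → ↓  │↱ ↓│↱ ↓│
│ ╶─┬───┐ ╶─┘ ╷ │ ╷ │
│   │   │↳ → ↑│↓│↑│↓│
├─┐ ╵ ┌─┴─────┤ ╵ │ │
│ │   │       │↳ ↑│↓│
│ │ ┌─┘ ┌───┐ └─┐ │ │
│ │ │   │   │   │ │↓│
│ └─┤ ┌─┘ ┌─┴─┐ ├─┘ │
│   │ │   │   │ │↓ ↲│
├─╴ │ └─┐ ╵ ╷ ╵ │ ╷ │
│   │   │   │   │↓│ │
│ ┌─┘ ╷ └───┤ ╶─┤ └─┤
│ │   │     │   │↳ ↓│
│ ├───┴─┐ ╷ ├─┐ └─┐ │
│ │     │ │ │ │   │↓│
│ │ ┌─┐ │ │ │ └─┐ ╵ │
│ │ │ │ │ │ │   │  ↓│
│ ╵ │ ╵ └─┘ │ ╷ └─╴ │
│   │       │ │    B│
└───┴───────┴─┴─────┘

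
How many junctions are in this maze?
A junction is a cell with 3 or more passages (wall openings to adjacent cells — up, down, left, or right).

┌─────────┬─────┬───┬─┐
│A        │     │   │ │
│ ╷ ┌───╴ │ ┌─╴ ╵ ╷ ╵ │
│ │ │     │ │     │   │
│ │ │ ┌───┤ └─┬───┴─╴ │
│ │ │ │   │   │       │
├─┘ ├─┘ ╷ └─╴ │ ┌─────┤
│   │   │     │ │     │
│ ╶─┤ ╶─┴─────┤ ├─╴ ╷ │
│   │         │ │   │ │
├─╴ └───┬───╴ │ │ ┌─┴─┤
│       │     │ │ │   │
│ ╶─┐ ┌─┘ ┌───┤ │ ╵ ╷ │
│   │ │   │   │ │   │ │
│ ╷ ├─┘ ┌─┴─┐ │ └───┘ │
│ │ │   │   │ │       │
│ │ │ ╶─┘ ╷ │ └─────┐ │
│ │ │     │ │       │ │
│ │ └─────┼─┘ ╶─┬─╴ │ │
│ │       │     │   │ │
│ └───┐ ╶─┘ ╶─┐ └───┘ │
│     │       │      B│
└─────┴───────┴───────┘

Checking each cell for number of passages:

Junctions found (3+ passages):
  (0, 1): 3 passages
  (1, 7): 3 passages
  (1, 10): 3 passages
  (3, 9): 3 passages
  (5, 1): 3 passages
  (5, 2): 3 passages
  (6, 0): 3 passages
  (7, 10): 3 passages
  (8, 6): 3 passages
  (9, 3): 3 passages
  (9, 6): 3 passages
  (10, 5): 3 passages
Total junctions: 12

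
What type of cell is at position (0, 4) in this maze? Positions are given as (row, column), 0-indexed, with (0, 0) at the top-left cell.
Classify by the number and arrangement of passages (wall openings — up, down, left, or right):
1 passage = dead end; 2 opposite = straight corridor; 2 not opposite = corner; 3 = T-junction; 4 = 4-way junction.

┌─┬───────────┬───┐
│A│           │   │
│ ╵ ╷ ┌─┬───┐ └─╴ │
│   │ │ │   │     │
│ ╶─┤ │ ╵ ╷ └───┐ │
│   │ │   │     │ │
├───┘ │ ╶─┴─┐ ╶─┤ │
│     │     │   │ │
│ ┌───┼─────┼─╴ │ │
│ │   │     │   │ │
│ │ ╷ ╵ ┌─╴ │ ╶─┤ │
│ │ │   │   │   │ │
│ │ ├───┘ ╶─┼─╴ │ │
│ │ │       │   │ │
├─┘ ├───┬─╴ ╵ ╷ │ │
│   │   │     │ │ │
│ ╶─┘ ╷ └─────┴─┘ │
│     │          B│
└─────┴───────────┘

Checking cell at (0, 4):
Number of passages: 2
Cell type: straight corridor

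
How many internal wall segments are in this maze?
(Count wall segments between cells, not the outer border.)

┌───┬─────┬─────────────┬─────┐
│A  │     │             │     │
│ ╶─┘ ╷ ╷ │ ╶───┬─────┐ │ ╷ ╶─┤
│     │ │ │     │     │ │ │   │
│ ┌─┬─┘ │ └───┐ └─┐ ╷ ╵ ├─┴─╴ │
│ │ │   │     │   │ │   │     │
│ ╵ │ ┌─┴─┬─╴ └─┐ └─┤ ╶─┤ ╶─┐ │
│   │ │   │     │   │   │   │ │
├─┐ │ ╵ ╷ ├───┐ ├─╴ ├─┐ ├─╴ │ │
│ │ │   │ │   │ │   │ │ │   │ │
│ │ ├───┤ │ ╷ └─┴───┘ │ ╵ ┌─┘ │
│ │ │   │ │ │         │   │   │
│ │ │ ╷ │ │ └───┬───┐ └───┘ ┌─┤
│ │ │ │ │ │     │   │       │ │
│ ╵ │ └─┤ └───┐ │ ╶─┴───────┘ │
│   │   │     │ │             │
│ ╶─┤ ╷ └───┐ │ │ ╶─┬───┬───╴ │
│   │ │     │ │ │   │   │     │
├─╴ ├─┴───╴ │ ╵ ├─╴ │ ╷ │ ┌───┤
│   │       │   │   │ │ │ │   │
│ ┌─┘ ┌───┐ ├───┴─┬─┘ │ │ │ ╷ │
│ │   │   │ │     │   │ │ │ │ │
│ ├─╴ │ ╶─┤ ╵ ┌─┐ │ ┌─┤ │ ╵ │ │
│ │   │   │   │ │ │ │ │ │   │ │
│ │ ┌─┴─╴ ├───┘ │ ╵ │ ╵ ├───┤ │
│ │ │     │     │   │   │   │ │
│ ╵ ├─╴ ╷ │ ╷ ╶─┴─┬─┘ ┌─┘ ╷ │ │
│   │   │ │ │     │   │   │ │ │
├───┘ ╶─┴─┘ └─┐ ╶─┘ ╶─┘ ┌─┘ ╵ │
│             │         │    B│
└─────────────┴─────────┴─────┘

Counting internal wall segments:
Total internal walls: 196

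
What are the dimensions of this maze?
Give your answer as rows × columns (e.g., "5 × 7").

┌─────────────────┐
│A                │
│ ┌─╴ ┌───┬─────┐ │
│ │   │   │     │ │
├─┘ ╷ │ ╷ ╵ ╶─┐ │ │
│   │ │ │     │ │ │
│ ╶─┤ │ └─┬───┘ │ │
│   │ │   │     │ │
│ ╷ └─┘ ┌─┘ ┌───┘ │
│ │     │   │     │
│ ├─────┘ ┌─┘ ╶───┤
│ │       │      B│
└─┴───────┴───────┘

Counting the maze dimensions:
Rows (vertical): 6
Columns (horizontal): 9
Dimensions: 6 × 9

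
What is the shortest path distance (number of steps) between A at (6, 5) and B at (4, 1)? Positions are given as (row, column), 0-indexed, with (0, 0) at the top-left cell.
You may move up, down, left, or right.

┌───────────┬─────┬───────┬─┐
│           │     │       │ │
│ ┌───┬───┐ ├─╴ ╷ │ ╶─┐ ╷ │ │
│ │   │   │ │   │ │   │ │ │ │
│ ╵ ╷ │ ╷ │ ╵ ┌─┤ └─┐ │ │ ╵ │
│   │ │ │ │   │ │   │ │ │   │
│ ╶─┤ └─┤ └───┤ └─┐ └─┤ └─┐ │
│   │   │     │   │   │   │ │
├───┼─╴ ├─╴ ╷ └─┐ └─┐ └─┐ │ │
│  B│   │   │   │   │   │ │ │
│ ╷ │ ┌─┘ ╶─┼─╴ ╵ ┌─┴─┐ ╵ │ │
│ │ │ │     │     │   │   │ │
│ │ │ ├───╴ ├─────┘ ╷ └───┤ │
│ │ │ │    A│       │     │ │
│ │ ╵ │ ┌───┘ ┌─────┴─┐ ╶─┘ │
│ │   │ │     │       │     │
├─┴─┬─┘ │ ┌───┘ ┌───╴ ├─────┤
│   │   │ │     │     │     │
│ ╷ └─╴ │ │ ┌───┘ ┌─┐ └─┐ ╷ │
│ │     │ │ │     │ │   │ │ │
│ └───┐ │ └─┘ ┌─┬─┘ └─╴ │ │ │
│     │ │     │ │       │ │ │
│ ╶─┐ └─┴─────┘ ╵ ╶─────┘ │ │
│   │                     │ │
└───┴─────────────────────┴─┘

Finding path from (6, 5) to (4, 1):
Path: (6,5) → (6,4) → (6,3) → (7,3) → (8,3) → (9,3) → (9,2) → (9,1) → (8,1) → (8,0) → (9,0) → (10,0) → (10,1) → (10,2) → (11,2) → (11,3) → (11,4) → (11,5) → (11,6) → (11,7) → (11,8) → (10,8) → (10,9) → (10,10) → (10,11) → (9,11) → (9,10) → (8,10) → (8,9) → (8,8) → (9,8) → (9,7) → (9,6) → (10,6) → (10,5) → (10,4) → (9,4) → (8,4) → (7,4) → (7,5) → (7,6) → (6,6) → (6,7) → (6,8) → (6,9) → (5,9) → (5,10) → (6,10) → (6,11) → (7,11) → (7,12) → (7,13) → (6,13) → (5,13) → (4,13) → (3,13) → (2,13) → (2,12) → (1,12) → (0,12) → (0,11) → (1,11) → (2,11) → (3,11) → (3,12) → (4,12) → (5,12) → (5,11) → (4,11) → (4,10) → (3,10) → (3,9) → (2,9) → (2,8) → (1,8) → (0,8) → (0,7) → (1,7) → (1,6) → (2,6) → (2,5) → (1,5) → (0,5) → (0,4) → (0,3) → (0,2) → (0,1) → (0,0) → (1,0) → (2,0) → (2,1) → (1,1) → (1,2) → (2,2) → (3,2) → (3,3) → (4,3) → (4,2) → (5,2) → (6,2) → (7,2) → (7,1) → (6,1) → (5,1) → (4,1)
Distance: 104 steps

Solution:

┌───────────┬─────┬───────┬─┐
│↓ ← ← ← ← ↰│  ↓ ↰│    ↓ ↰│ │
│ ┌───┬───┐ ├─╴ ╷ │ ╶─┐ ╷ │ │
│↓│↱ ↓│   │↑│↓ ↲│↑│   │↓│↑│ │
│ ╵ ╷ │ ╷ │ ╵ ┌─┤ └─┐ │ │ ╵ │
│↳ ↑│↓│ │ │↑ ↲│ │↑ ↰│ │↓│↑ ↰│
│ ╶─┤ └─┤ └───┤ └─┐ └─┤ └─┐ │
│   │↳ ↓│     │   │↑ ↰│↳ ↓│↑│
├───┼─╴ ├─╴ ╷ └─┐ └─┐ └─┐ │ │
│  B│↓ ↲│   │   │   │↑ ↰│↓│↑│
│ ╷ │ ┌─┘ ╶─┼─╴ ╵ ┌─┴─┐ ╵ │ │
│ │↑│↓│     │     │↱ ↓│↑ ↲│↑│
│ │ │ ├───╴ ├─────┘ ╷ └───┤ │
│ │↑│↓│↓ ← A│↱ → → ↑│↳ ↓  │↑│
│ │ ╵ │ ┌───┘ ┌─────┴─┐ ╶─┘ │
│ │↑ ↲│↓│↱ → ↑│       │↳ → ↑│
├─┴─┬─┘ │ ┌───┘ ┌───╴ ├─────┤
│↓ ↰│  ↓│↑│     │↓ ← ↰│     │
│ ╷ └─╴ │ │ ┌───┘ ┌─┐ └─┐ ╷ │
│↓│↑ ← ↲│↑│ │↓ ← ↲│ │↑ ↰│ │ │
│ └───┐ │ └─┘ ┌─┬─┘ └─╴ │ │ │
│↳ → ↓│ │↑ ← ↲│ │↱ → → ↑│ │ │
│ ╶─┐ └─┴─────┘ ╵ ╶─────┘ │ │
│   │↳ → → → → → ↑        │ │
└───┴─────────────────────┴─┘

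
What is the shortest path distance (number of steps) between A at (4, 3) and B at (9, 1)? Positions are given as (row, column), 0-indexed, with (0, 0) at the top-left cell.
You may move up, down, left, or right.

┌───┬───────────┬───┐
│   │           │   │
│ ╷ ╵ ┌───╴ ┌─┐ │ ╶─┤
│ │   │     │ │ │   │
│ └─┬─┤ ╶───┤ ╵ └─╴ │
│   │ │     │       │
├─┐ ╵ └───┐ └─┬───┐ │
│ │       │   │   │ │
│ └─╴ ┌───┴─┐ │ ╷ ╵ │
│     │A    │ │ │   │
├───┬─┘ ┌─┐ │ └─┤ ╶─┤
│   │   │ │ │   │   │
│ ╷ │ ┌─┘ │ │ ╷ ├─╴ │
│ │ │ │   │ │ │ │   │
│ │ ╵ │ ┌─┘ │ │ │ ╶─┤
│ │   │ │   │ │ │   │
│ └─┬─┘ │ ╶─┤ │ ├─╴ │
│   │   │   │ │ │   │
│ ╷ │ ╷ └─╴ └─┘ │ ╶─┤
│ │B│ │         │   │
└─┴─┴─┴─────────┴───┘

Finding path from (4, 3) to (9, 1):
Path: (4,3) → (5,3) → (5,2) → (6,2) → (7,2) → (7,1) → (6,1) → (5,1) → (5,0) → (6,0) → (7,0) → (8,0) → (8,1) → (9,1)
Distance: 13 steps

Solution:

┌───┬───────────┬───┐
│   │           │   │
│ ╷ ╵ ┌───╴ ┌─┐ │ ╶─┤
│ │   │     │ │ │   │
│ └─┬─┤ ╶───┤ ╵ └─╴ │
│   │ │     │       │
├─┐ ╵ └───┐ └─┬───┐ │
│ │       │   │   │ │
│ └─╴ ┌───┴─┐ │ ╷ ╵ │
│     │A    │ │ │   │
├───┬─┘ ┌─┐ │ └─┤ ╶─┤
│↓ ↰│↓ ↲│ │ │   │   │
│ ╷ │ ┌─┘ │ │ ╷ ├─╴ │
│↓│↑│↓│   │ │ │ │   │
│ │ ╵ │ ┌─┘ │ │ │ ╶─┤
│↓│↑ ↲│ │   │ │ │   │
│ └─┬─┘ │ ╶─┤ │ ├─╴ │
│↳ ↓│   │   │ │ │   │
│ ╷ │ ╷ └─╴ └─┘ │ ╶─┤
│ │B│ │         │   │
└─┴─┴─┴─────────┴───┘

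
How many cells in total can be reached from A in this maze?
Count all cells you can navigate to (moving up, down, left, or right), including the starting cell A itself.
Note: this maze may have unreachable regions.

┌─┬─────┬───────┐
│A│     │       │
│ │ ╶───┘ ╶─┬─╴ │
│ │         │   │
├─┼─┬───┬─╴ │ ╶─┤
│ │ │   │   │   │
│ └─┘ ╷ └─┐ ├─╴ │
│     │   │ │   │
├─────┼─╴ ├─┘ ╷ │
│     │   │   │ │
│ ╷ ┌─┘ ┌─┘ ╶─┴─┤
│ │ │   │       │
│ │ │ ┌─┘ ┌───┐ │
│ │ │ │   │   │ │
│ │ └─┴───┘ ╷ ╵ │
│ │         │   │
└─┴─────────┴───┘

Using BFS/flood-fill to find all reachable cells from A:
Maze size: 8 × 8 = 64 total cells
62 cell(s) are walled off and cannot be reached from A.
Reachable cells: 2

Reachable region (· marks reachable cells):

┌─┬─────┬───────┐
│A│     │       │
│ │ ╶───┘ ╶─┬─╴ │
│·│         │   │
├─┼─┬───┬─╴ │ ╶─┤
│ │ │   │   │   │
│ └─┘ ╷ └─┐ ├─╴ │
│     │   │ │   │
├─────┼─╴ ├─┘ ╷ │
│     │   │   │ │
│ ╷ ┌─┘ ┌─┘ ╶─┴─┤
│ │ │   │       │
│ │ │ ┌─┘ ┌───┐ │
│ │ │ │   │   │ │
│ │ └─┴───┘ ╷ ╵ │
│ │         │   │
└─┴─────────┴───┘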